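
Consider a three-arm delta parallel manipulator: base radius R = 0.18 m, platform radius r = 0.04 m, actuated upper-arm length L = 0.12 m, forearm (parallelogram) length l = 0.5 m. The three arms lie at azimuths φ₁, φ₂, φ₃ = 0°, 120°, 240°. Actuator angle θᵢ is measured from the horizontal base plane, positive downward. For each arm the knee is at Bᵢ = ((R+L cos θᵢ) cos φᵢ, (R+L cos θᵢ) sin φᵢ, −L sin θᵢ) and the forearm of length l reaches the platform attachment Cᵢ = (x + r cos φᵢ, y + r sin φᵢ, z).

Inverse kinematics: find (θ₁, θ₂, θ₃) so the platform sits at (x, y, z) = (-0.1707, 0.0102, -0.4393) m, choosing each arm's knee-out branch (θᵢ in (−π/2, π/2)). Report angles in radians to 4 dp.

rotate P by −φ1: (-0.1707, 0.0102, -0.4393)
  A=0.3107, B=-0.4393, C=(l²−L²−A²−y'²−z²)/(2L)=-0.2251
  θ1 = atan2(B,A) + arccos(C/0.5381) = 1.0472
arm 2 (φ=120.0°): x'=0.0942, y'=0.1427
  e−x'=0.0458;  (l²−L²−(e−x')²−y'²−z²)/2L = 0.0839
  √(A²+B²)=0.4417;  θ2 = -1.4669+1.3796 ≈ -0.0873
rotate P by −φ3: (0.0765, -0.1529, -0.4393)
  e−x'=0.0635;  (l²−L²−(e−x')²−y'²−z²)/2L = 0.0633
  γ=atan2(-0.4393,0.0635)=-1.4273;  ψ=arccos(0.1427)=1.4276;  θ3=γ+ψ≈0.0004

θ₁ = 1.0472, θ₂ = -0.0873, θ₃ = 0.0004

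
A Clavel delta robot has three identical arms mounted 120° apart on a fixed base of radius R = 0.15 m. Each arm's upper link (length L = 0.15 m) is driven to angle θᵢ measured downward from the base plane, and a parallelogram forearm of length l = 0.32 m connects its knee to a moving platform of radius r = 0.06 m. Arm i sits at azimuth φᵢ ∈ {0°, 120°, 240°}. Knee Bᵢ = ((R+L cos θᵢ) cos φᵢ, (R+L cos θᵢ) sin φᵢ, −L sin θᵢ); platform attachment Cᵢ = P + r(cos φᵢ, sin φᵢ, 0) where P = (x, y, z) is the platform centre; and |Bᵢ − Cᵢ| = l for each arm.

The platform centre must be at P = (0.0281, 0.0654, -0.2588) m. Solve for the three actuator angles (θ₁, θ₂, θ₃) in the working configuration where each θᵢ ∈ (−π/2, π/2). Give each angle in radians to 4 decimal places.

θ₁ = 0.1744, θ₂ = 0.0870, θ₃ = 0.6980

arm 1 (φ=0.0°): x'=0.0281, y'=0.0654
  A=0.0619, B=-0.2588, C=(l²−L²−A²−y'²−z²)/(2L)=0.0160
  θ1 = atan2(B,A) + arccos(C/0.2661) = 0.1744
rotate P by −φ2: (0.0426, -0.0570, -0.2588)
  e−x'=0.0474;  (l²−L²−(e−x')²−y'²−z²)/2L = 0.0247
  θ2 = atan2(B,A) + arccos(C/0.2631) = 0.0870
rotate P by −φ3: (-0.0707, -0.0084, -0.2588)
  A cos θ + B sin θ = C:  0.1607·cos θ + -0.2588·sin θ = -0.0432
  γ=atan2(-0.2588,0.1607)=-1.0152;  ψ=arccos(-0.1419)=1.7132;  θ3=γ+ψ≈0.6980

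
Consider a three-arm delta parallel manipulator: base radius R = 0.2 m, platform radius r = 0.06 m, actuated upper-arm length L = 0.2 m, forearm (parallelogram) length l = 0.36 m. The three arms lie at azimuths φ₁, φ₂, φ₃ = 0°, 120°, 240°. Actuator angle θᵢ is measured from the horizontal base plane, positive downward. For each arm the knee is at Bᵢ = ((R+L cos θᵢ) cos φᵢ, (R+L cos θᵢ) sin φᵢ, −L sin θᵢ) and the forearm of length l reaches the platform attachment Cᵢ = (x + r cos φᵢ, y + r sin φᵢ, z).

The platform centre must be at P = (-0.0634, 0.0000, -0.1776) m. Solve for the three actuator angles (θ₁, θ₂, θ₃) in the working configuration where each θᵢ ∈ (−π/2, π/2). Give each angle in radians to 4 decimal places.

φ1=0.0° → target in arm frame (-0.0634, 0.0000)
  A=0.2034, B=-0.1776, C=(l²−L²−A²−y'²−z²)/(2L)=0.0417
  γ=atan2(-0.1776,0.2034)=-0.7178;  ψ=arccos(0.1545)=1.4157;  θ1=γ+ψ≈0.6979
rotate P by −φ2: (0.0317, 0.0549, -0.1776)
  A cos θ + B sin θ = C:  0.1083·cos θ + -0.1776·sin θ = 0.1083
  γ=atan2(-0.1776,0.1083)=-1.0232;  ψ=arccos(0.5206)=1.0233;  θ2=γ+ψ≈0.0001
φ3=240.0° → target in arm frame (0.0317, -0.0549)
  e−x'=0.1083;  (l²−L²−(e−x')²−y'²−z²)/2L = 0.1083
  θ3 = atan2(B,A) + arccos(C/0.2080) = 0.0001

θ₁ = 0.6979, θ₂ = 0.0001, θ₃ = 0.0001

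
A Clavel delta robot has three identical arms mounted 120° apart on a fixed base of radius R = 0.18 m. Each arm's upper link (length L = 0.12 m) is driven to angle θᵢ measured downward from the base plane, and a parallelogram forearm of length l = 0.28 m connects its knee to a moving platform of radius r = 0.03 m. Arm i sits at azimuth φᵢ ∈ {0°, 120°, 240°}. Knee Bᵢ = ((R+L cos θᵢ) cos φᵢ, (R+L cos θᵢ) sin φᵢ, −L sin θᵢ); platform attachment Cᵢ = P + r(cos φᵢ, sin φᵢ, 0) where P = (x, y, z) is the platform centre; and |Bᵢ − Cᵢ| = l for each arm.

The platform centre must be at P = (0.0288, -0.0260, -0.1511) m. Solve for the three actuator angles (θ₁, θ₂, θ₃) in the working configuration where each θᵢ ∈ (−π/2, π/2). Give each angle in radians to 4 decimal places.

rotate P by −φ1: (0.0288, -0.0260, -0.1511)
  A cos θ + B sin θ = C:  0.1212·cos θ + -0.1511·sin θ = 0.1075
  γ=atan2(-0.1511,0.1212)=-0.8948;  ψ=arccos(0.5550)=0.9824;  θ1=γ+ψ≈0.0876
arm 2 (φ=120.0°): x'=-0.0369, y'=-0.0119
  A=0.1869, B=-0.1511, C=(l²−L²−A²−y'²−z²)/(2L)=0.0254
  θ2 = atan2(B,A) + arccos(C/0.2404) = 0.7852
rotate P by −φ3: (0.0081, 0.0379, -0.1511)
  A cos θ + B sin θ = C:  0.1419·cos θ + -0.1511·sin θ = 0.0817
  θ3 = atan2(B,A) + arccos(C/0.2073) = 0.3490

θ₁ = 0.0876, θ₂ = 0.7852, θ₃ = 0.3490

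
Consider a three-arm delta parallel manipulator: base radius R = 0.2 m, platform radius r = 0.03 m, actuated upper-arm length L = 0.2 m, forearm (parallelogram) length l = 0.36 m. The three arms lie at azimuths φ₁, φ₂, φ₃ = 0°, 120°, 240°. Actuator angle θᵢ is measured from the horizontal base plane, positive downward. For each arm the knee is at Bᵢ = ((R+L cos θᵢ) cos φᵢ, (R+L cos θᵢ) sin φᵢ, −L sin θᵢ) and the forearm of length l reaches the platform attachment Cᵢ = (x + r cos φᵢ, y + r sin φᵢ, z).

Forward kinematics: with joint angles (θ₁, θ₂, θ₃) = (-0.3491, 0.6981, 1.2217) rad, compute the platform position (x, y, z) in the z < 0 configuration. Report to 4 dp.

(0.1188, 0.0636, -0.1931)

arm 1 at φ=0.0°: (R−r)+L cos θ1 = 0.3579;  centre 1 = (0.3579, 0.0000, 0.0684)
φ2=120.0°: virtual centre (-0.1616, 0.2799, -0.1286), radius l
arm 3 at φ=240.0°: (R−r)+L cos θ3 = 0.2384;  centre 3 = (-0.1192, -0.2065, -0.1879)
eliminate P² terms by subtracting sphere 1 from 2 and 3
[-1.0391 0.5598 -0.3939]·P = -0.0118;  [-0.9543 -0.4129 -0.5127]·P = -0.0406
Cramer: x(z) = 0.0287-0.4668z;  y(z) = 0.0321-0.1628z
into |P−centre ₁|² = l²: 1.2444z² + 0.1601z + -0.0155 = 0;  Δ = 0.1027;  z = -0.1931 or 0.0644 → z<0 root = -0.1931
x = 0.1188, y = 0.0636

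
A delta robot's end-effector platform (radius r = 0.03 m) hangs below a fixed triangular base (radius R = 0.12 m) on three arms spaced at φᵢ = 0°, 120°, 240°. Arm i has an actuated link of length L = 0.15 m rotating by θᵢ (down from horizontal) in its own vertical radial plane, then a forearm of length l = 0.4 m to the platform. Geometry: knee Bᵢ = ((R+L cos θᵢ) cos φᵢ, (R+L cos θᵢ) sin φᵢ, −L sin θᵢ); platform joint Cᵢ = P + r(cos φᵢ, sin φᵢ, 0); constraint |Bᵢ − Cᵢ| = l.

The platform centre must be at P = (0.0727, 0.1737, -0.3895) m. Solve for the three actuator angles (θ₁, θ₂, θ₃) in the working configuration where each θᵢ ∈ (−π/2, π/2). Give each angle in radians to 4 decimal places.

θ₁ = 0.4364, θ₂ = 0.2619, θ₃ = 1.3091

rotate P by −φ1: (0.0727, 0.1737, -0.3895)
  A cos θ + B sin θ = C:  0.0173·cos θ + -0.3895·sin θ = -0.1489
  θ1 = atan2(B,A) + arccos(C/0.3899) = 0.4364
φ2=120.0° → target in arm frame (0.1141, -0.1498)
  A cos θ + B sin θ = C:  -0.0241·cos θ + -0.3895·sin θ = -0.1241
  γ=atan2(-0.3895,-0.0241)=-1.6325;  ψ=arccos(-0.3180)=1.8945;  θ2=γ+ψ≈0.2619
arm 3 (φ=240.0°): x'=-0.1868, y'=-0.0239
  A cos θ + B sin θ = C:  0.2768·cos θ + -0.3895·sin θ = -0.3046
  θ3 = atan2(B,A) + arccos(C/0.4778) = 1.3091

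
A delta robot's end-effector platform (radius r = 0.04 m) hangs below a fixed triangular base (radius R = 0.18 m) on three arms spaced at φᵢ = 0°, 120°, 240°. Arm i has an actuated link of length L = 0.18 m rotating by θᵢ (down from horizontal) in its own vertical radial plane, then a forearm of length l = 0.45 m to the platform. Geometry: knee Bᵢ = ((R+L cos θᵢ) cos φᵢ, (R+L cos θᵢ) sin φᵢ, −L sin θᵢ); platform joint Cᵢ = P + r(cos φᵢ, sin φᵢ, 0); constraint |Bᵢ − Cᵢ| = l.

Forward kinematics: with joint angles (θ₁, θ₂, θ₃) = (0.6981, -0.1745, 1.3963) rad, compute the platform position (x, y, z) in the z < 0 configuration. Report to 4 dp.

S1 = (0.2779·cos0.0°, 0.2779·sin0.0°, -0.1157) = (0.2779, 0.0000, -0.1157)
S2 = (0.3173·cos120.0°, 0.3173·sin120.0°, 0.0313) = (-0.1586, 0.2748, 0.0313)
S3 = (0.1713·cos240.0°, 0.1713·sin240.0°, -0.1773) = (-0.0856, -0.1483, -0.1773)
subtract pairs → two planes through P
linear system: -0.8730x+0.5495y = 0.0110−0.2939z; -0.7270x+-0.2966y = -0.0299−-0.1231z
Cramer: x(z) = 0.0200+0.0296z;  y(z) = 0.0518-0.4878z
sphere 1 gives Az²+Bz+C=0 with A=1.2388, B=0.1656, C=-0.1199;  B²−4AC=0.6216;  roots -0.3851, 0.2514;  negative root z = -0.3851
x = 0.0085, y = 0.2396

(0.0085, 0.2396, -0.3851)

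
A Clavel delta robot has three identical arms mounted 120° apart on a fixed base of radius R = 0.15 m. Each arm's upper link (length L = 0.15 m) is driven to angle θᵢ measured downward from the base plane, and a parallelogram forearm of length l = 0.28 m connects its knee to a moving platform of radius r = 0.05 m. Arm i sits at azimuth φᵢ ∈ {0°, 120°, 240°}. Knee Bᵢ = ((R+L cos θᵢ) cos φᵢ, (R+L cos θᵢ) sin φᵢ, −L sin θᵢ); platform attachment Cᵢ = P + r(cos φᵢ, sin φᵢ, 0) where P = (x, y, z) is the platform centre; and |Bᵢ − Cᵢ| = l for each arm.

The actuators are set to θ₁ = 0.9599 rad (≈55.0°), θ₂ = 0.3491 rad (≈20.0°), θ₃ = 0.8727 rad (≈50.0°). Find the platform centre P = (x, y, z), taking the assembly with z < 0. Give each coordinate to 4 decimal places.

O1 = (0.1860·cos0.0°, 0.1860·sin0.0°, -0.1229) = (0.1860, 0.0000, -0.1229)
arm 2 at φ=120.0°: e+L cos θ2 = 0.2410;  O2 = (-0.1205, 0.2087, -0.0513)
arm 3 at φ=240.0°: e+L cos θ3 = 0.1964;  O3 = (-0.0982, -0.1701, -0.1149)
subtract pairs → two planes through P
[-0.6130 0.4173 0.1431]·P = 0.0110;  [-0.5685 -0.3402 0.0159]·P = 0.0021
det = 0.4458;  x = -0.0103+0.1241z,  y = 0.0112+-0.1606z
sphere 1 gives Az²+Bz+C=0 with A=1.0412, B=0.1934, C=-0.0246;  B²−4AC=0.1399;  roots -0.2725, 0.0868;  negative root z = -0.2725
x = -0.0441, y = 0.0549

(-0.0441, 0.0549, -0.2725)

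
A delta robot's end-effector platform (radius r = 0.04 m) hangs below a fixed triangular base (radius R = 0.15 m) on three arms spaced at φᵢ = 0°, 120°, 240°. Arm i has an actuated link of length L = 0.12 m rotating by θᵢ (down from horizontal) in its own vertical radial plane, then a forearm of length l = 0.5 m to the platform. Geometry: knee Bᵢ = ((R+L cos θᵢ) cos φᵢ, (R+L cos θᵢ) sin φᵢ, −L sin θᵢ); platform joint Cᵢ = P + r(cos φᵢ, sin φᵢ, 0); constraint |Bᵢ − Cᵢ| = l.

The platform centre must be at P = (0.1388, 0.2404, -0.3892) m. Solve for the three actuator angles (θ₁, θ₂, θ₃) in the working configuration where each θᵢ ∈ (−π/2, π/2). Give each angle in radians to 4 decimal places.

θ₁ = -0.3496, θ₂ = -0.3496, θ₃ = 1.3086

rotate P by −φ1: (0.1388, 0.2404, -0.3892)
  A cos θ + B sin θ = C:  -0.0288·cos θ + -0.3892·sin θ = 0.1063
  θ1 = atan2(B,A) + arccos(C/0.3903) = -0.3496
rotate P by −φ2: (0.1388, -0.2404, -0.3892)
  A=-0.0288, B=-0.3892, C=(l²−L²−A²−y'²−z²)/(2L)=0.1063
  γ=atan2(-0.3892,-0.0288)=-1.6446;  ψ=arccos(0.2723)=1.2951;  θ2=γ+ψ≈-0.3496
φ3=240.0° → target in arm frame (-0.2776, 0.0000)
  A cos θ + B sin θ = C:  0.3876·cos θ + -0.3892·sin θ = -0.2754
  √(A²+B²)=0.5493;  θ3 = -0.7875+2.0961 ≈ 1.3086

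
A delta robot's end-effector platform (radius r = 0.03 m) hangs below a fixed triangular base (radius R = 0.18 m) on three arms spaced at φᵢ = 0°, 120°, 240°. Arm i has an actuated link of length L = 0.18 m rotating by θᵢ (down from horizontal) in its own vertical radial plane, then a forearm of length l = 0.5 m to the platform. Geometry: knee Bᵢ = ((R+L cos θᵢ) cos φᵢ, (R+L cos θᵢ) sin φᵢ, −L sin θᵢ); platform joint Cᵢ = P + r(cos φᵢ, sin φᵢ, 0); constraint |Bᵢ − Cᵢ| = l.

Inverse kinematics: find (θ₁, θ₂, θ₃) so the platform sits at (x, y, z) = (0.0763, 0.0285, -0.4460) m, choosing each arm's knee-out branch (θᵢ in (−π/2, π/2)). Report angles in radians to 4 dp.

θ₁ = 0.0872, θ₂ = 0.4362, θ₃ = 0.6107

φ1=0.0° → target in arm frame (0.0763, 0.0285)
  A cos θ + B sin θ = C:  0.0737·cos θ + -0.4460·sin θ = 0.0346
  √(A²+B²)=0.4520;  θ1 = -1.4070+1.4943 ≈ 0.0872
arm 2 (φ=120.0°): x'=-0.0135, y'=-0.0803
  e−x'=0.1635;  (l²−L²−(e−x')²−y'²−z²)/2L = -0.0403
  θ2 = atan2(B,A) + arccos(C/0.4750) = 0.4362
rotate P by −φ3: (-0.0628, 0.0518, -0.4460)
  A cos θ + B sin θ = C:  0.2128·cos θ + -0.4460·sin θ = -0.0814
  γ=atan2(-0.4460,0.2128)=-1.1256;  ψ=arccos(-0.1647)=1.7362;  θ3=γ+ψ≈0.6107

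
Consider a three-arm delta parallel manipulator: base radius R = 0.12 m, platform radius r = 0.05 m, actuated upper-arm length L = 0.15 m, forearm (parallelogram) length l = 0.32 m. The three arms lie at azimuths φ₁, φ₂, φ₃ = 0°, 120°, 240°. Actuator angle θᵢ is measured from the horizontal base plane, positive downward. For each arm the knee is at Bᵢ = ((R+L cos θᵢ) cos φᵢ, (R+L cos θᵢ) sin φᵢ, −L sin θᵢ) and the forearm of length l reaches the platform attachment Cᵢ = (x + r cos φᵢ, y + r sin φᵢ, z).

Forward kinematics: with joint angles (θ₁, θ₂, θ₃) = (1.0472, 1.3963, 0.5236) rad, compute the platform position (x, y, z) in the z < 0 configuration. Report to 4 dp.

centre 1 = (0.1450·cos0.0°, 0.1450·sin0.0°, -0.1299) = (0.1450, 0.0000, -0.1299)
φ2=120.0°: virtual centre (-0.0480, 0.0832, -0.1477), radius l
centre 3 = (0.1999·cos240.0°, 0.1999·sin240.0°, -0.0750) = (-0.1000, -0.1731, -0.0750)
eliminate P² terms by subtracting sphere 1 from 2 and 3
[-0.3860 0.1663 -0.0356]·P = -0.0069;  [-0.4899 -0.3462 0.1098]·P = 0.0077
Cramer: x(z) = 0.0051+0.0275z;  y(z) = -0.0294+0.2782z
sphere 1 gives Az²+Bz+C=0 with A=1.0781, B=0.2357, C=-0.0651;  B²−4AC=0.3363;  roots -0.3783, 0.1596;  negative root z = -0.3783
x = -0.0053, y = -0.1346

(-0.0053, -0.1346, -0.3783)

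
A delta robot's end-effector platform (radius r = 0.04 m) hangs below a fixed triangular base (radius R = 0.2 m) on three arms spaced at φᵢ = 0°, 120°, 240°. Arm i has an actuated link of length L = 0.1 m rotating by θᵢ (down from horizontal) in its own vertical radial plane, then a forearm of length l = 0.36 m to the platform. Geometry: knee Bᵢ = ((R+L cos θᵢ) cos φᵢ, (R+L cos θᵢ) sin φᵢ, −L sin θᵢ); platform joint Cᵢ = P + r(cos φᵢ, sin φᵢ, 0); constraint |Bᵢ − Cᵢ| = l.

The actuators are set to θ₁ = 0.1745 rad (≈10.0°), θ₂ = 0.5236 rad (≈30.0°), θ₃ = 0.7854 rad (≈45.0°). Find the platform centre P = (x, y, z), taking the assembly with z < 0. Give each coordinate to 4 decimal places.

(0.0435, 0.0223, -0.3053)

φ1=0.0°: virtual centre (0.2585, 0.0000, -0.0174), radius l
φ2=120.0°: virtual centre (-0.1233, 0.2136, -0.0500), radius l
S3 = (0.2307·cos240.0°, 0.2307·sin240.0°, -0.0707) = (-0.1154, -0.1998, -0.0707)
|S₂|²−|S₁|² = -0.0038;  |S₃|²−|S₁|² = -0.0089
plane₁₂: -0.7636x+0.4271y+-0.0653z = -0.0038
Cramer: x(z) = 0.0085-0.1148z;  y(z) = 0.0063-0.0523z
quadratic in z: (1.0159)z²+(0.0914)z+(-0.0668)=0, √Δ=0.5289 → z ∈ {-0.3053, 0.2153}; z = -0.3053 (taking z<0)
x = 0.0435, y = 0.0223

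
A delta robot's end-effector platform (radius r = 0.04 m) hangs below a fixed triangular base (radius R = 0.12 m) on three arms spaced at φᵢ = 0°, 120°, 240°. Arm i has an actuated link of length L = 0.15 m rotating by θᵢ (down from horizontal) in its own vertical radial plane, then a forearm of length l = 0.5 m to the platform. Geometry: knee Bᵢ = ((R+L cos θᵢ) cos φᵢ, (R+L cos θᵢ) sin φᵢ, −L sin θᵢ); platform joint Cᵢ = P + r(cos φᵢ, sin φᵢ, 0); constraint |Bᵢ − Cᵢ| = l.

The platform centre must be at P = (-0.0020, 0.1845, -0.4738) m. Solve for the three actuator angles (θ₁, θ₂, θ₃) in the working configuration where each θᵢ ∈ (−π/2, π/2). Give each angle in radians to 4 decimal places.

rotate P by −φ1: (-0.0020, 0.1845, -0.4738)
  e−x'=0.0820;  (l²−L²−(e−x')²−y'²−z²)/2L = -0.1258
  γ=atan2(-0.4738,0.0820)=-1.3994;  ψ=arccos(-0.2617)=1.8356;  θ1=γ+ψ≈0.4362
φ2=120.0° → target in arm frame (0.1608, -0.0905)
  A=-0.0808, B=-0.4738, C=(l²−L²−A²−y'²−z²)/(2L)=-0.0390
  γ=atan2(-0.4738,-0.0808)=-1.7397;  ψ=arccos(-0.0812)=1.6521;  θ2=γ+ψ≈-0.0876
arm 3 (φ=240.0°): x'=-0.1588, y'=-0.0940
  A cos θ + B sin θ = C:  0.2388·cos θ + -0.4738·sin θ = -0.2095
  √(A²+B²)=0.5306;  θ3 = -1.1040+1.9766 ≈ 0.8726

θ₁ = 0.4362, θ₂ = -0.0876, θ₃ = 0.8726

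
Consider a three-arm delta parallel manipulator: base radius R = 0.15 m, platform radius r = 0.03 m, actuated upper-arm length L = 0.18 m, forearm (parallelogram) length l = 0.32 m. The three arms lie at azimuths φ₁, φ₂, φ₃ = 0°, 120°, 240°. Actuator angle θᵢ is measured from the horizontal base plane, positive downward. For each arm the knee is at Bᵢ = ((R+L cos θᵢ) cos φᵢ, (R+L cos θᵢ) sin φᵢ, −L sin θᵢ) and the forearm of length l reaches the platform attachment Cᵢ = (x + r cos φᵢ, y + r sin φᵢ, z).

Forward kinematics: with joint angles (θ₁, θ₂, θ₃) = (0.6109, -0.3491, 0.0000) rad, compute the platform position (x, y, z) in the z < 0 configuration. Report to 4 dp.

(-0.0509, 0.0140, -0.1327)

arm 1 at φ=0.0°: (R−r)+L cos θ1 = 0.2674;  centre 1 = (0.2674, 0.0000, -0.1032)
arm 2 at φ=120.0°: (R−r)+L cos θ2 = 0.2891;  centre 2 = (-0.1446, 0.2504, 0.0616)
φ3=240.0°: virtual centre (-0.1500, -0.2598, 0.0000), radius l
|centre ₂|²−|centre ₁|² = 0.0052;  |centre ₃|²−|centre ₁|² = 0.0078
plane₁₂: -0.8240x+0.5008y+0.3296z = 0.0052
det = 0.8463;  x = -0.0078+0.3246z,  y = -0.0025+-0.1241z
quadratic in z: (1.1208)z²+(0.0284)z+(-0.0160)=0, √Δ=0.2690 → z ∈ {-0.1327, 0.1073}; z = -0.1327 (taking z<0)
x = -0.0509, y = 0.0140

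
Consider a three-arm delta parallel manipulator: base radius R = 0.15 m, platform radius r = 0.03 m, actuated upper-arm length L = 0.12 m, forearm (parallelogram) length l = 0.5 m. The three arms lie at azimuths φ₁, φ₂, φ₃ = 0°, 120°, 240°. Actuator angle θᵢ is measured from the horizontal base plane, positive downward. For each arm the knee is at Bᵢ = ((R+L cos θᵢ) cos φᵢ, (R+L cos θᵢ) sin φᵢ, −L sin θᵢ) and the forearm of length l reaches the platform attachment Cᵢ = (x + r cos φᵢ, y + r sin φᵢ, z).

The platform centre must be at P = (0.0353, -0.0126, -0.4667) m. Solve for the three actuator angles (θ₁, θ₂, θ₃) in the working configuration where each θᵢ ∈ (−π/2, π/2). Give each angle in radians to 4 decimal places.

θ₁ = 0.0875, θ₂ = 0.3496, θ₃ = 0.2620

φ1=0.0° → target in arm frame (0.0353, -0.0126)
  A cos θ + B sin θ = C:  0.0847·cos θ + -0.4667·sin θ = 0.0436
  γ=atan2(-0.4667,0.0847)=-1.3913;  ψ=arccos(0.0919)=1.4788;  θ1=γ+ψ≈0.0875
rotate P by −φ2: (-0.0286, -0.0243, -0.4667)
  A=0.1486, B=-0.4667, C=(l²−L²−A²−y'²−z²)/(2L)=-0.0203
  θ2 = atan2(B,A) + arccos(C/0.4898) = 0.3496
arm 3 (φ=240.0°): x'=-0.0067, y'=0.0369
  e−x'=0.1267;  (l²−L²−(e−x')²−y'²−z²)/2L = 0.0015
  √(A²+B²)=0.4836;  θ3 = -1.3056+1.5676 ≈ 0.2620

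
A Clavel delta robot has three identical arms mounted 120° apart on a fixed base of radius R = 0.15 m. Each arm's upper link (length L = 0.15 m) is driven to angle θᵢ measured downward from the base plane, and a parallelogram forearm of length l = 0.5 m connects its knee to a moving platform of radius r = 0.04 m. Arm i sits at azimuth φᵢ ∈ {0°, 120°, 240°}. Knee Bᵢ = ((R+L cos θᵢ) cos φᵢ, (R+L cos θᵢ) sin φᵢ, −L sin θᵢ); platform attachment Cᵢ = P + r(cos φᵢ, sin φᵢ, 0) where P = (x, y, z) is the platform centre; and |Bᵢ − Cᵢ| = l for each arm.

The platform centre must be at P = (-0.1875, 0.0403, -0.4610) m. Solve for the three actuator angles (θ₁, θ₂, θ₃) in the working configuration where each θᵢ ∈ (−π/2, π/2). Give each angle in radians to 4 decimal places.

θ₁ = 1.0472, θ₂ = 0.0000, θ₃ = 0.2617

arm 1 (φ=0.0°): x'=-0.1875, y'=0.0403
  e−x'=0.2975;  (l²−L²−(e−x')²−y'²−z²)/2L = -0.2505
  θ1 = atan2(B,A) + arccos(C/0.5487) = 1.0472
arm 2 (φ=120.0°): x'=0.1287, y'=0.1422
  A cos θ + B sin θ = C:  -0.0187·cos θ + -0.4610·sin θ = -0.0187
  √(A²+B²)=0.4614;  θ2 = -1.6112+1.6113 ≈ 0.0000
φ3=240.0° → target in arm frame (0.0588, -0.1825)
  A cos θ + B sin θ = C:  0.0512·cos θ + -0.4610·sin θ = -0.0698
  √(A²+B²)=0.4638;  θ3 = -1.4603+1.7220 ≈ 0.2617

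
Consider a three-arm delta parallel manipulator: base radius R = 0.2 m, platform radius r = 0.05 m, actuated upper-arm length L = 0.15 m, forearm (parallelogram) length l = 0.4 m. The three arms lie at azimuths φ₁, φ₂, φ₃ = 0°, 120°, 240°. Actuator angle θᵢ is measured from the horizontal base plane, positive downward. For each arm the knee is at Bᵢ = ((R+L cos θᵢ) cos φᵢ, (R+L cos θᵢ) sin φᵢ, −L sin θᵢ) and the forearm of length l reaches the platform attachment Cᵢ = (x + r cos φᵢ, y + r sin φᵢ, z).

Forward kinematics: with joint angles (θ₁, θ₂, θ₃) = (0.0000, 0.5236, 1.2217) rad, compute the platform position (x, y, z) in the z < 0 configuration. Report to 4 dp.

(0.1169, 0.0936, -0.3431)

S1 = (0.3000·cos0.0°, 0.3000·sin0.0°, 0.0000) = (0.3000, 0.0000, 0.0000)
arm 2 at φ=120.0°: ρ2 = 0.2799;  S2 = (-0.1400, 0.2424, -0.0750)
S3 = (0.2013·cos240.0°, 0.2013·sin240.0°, -0.1410) = (-0.1007, -0.1743, -0.1410)
subtract pairs → two planes through P
[-0.8799 0.4848 -0.1500]·P = -0.0060;  [-0.8013 -0.3487 -0.2819]·P = -0.0296
Cramer: x(z) = 0.0237-0.2718z;  y(z) = 0.0305-0.1839z
into |P−S₁|² = l²: 1.1077z² + 0.1390z + -0.0827 = 0;  Δ = 0.3858;  z = -0.3431 or 0.2176 → z<0 root = -0.3431
x = 0.1169, y = 0.0936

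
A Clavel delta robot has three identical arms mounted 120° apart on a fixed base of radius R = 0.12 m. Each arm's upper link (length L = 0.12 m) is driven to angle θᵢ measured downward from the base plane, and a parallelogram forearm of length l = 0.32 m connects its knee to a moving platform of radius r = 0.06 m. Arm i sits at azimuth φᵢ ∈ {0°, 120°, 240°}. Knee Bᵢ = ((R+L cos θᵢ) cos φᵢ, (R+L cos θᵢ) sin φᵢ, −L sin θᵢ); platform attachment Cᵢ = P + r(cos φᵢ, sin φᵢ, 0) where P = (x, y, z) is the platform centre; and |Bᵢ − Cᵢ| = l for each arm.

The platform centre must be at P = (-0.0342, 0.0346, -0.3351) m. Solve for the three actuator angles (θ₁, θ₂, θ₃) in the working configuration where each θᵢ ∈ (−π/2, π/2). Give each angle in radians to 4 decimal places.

rotate P by −φ1: (-0.0342, 0.0346, -0.3351)
  e−x'=0.0942;  (l²−L²−(e−x')²−y'²−z²)/2L = -0.1432
  √(A²+B²)=0.3481;  θ1 = -1.2968+1.9947 ≈ 0.6979
φ2=120.0° → target in arm frame (0.0471, 0.0123)
  A=0.0129, B=-0.3351, C=(l²−L²−A²−y'²−z²)/(2L)=-0.1025
  √(A²+B²)=0.3353;  θ2 = -1.5322+1.8816 ≈ 0.3493
φ3=240.0° → target in arm frame (-0.0129, -0.0469)
  A cos θ + B sin θ = C:  0.0729·cos θ + -0.3351·sin θ = -0.1325
  √(A²+B²)=0.3429;  θ3 = -1.3567+1.9675 ≈ 0.6108

θ₁ = 0.6979, θ₂ = 0.3493, θ₃ = 0.6108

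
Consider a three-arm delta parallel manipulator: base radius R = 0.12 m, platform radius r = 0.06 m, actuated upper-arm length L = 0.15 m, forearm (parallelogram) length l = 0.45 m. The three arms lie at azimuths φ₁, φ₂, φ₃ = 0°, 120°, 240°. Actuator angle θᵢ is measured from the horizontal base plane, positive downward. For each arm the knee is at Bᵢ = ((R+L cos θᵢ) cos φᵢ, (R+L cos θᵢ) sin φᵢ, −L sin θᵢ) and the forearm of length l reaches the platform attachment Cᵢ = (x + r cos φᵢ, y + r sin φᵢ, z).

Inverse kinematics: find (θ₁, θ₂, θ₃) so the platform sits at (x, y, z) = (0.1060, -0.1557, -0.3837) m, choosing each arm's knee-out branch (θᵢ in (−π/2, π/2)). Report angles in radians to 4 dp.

arm 1 (φ=0.0°): x'=0.1060, y'=-0.1557
  A=-0.0460, B=-0.3837, C=(l²−L²−A²−y'²−z²)/(2L)=0.0214
  √(A²+B²)=0.3864;  θ1 = -1.6901+1.5154 ≈ -0.1747
rotate P by −φ2: (-0.1878, -0.0139, -0.3837)
  e−x'=0.2478;  (l²−L²−(e−x')²−y'²−z²)/2L = -0.0961
  γ=atan2(-0.3837,0.2478)=-0.9973;  ψ=arccos(-0.2105)=1.7829;  θ2=γ+ψ≈0.7856
rotate P by −φ3: (0.0818, 0.1696, -0.3837)
  A cos θ + B sin θ = C:  -0.0218·cos θ + -0.3837·sin θ = 0.0117
  θ3 = atan2(B,A) + arccos(C/0.3843) = -0.0874

θ₁ = -0.1747, θ₂ = 0.7856, θ₃ = -0.0874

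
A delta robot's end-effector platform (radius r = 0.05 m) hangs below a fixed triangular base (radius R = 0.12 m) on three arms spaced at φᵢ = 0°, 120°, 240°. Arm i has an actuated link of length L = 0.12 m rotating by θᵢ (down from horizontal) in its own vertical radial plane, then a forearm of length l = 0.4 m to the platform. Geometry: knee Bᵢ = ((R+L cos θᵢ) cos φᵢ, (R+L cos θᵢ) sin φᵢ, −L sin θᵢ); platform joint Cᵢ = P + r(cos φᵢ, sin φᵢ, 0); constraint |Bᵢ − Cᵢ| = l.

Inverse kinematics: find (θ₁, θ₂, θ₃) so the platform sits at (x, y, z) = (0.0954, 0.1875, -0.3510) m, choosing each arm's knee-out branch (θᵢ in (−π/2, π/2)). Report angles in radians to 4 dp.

arm 1 (φ=0.0°): x'=0.0954, y'=0.1875
  A=-0.0254, B=-0.3510, C=(l²−L²−A²−y'²−z²)/(2L)=-0.0558
  θ1 = atan2(B,A) + arccos(C/0.3519) = 0.0871
arm 2 (φ=120.0°): x'=0.1147, y'=-0.1764
  A cos θ + B sin θ = C:  -0.0447·cos θ + -0.3510·sin θ = -0.0446
  γ=atan2(-0.3510,-0.0447)=-1.6974;  ψ=arccos(-0.1260)=1.6972;  θ2=γ+ψ≈-0.0002
φ3=240.0° → target in arm frame (-0.2101, -0.0111)
  A=0.2801, B=-0.3510, C=(l²−L²−A²−y'²−z²)/(2L)=-0.2340
  √(A²+B²)=0.4490;  θ3 = -0.8973+2.1190 ≈ 1.2217

θ₁ = 0.0871, θ₂ = -0.0002, θ₃ = 1.2217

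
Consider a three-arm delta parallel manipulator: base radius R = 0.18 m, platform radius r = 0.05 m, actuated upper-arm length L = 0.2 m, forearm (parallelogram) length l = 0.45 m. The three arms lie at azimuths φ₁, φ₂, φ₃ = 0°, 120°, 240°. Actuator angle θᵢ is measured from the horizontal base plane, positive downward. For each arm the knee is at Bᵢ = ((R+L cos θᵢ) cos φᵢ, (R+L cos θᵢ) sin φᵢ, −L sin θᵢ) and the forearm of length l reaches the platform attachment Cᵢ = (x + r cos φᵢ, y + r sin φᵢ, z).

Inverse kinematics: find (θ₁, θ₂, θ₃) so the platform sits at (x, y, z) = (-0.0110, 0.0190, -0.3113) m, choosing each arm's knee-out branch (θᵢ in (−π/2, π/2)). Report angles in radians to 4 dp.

arm 1 (φ=0.0°): x'=-0.0110, y'=0.0190
  A=0.1410, B=-0.3113, C=(l²−L²−A²−y'²−z²)/(2L)=0.1134
  θ1 = atan2(B,A) + arccos(C/0.3417) = 0.0871
φ2=120.0° → target in arm frame (0.0220, 0.0000)
  e−x'=0.1080;  (l²−L²−(e−x')²−y'²−z²)/2L = 0.1348
  θ2 = atan2(B,A) + arccos(C/0.3295) = -0.0874
φ3=240.0° → target in arm frame (-0.0110, -0.0190)
  A cos θ + B sin θ = C:  0.1410·cos θ + -0.3113·sin θ = 0.1134
  γ=atan2(-0.3113,0.1410)=-1.1456;  ψ=arccos(0.3319)=1.2325;  θ3=γ+ψ≈0.0869

θ₁ = 0.0871, θ₂ = -0.0874, θ₃ = 0.0869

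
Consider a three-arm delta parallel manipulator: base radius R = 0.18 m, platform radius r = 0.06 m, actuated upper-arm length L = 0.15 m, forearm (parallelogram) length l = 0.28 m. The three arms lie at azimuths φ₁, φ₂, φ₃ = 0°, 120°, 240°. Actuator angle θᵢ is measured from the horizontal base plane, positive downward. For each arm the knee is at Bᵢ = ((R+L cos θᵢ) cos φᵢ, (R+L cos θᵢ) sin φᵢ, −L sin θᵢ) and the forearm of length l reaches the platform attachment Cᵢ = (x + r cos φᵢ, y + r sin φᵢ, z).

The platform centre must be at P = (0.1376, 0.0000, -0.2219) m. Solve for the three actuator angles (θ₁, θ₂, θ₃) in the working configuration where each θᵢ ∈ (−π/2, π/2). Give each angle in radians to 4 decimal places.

θ₁ = -0.1744, θ₂ = 1.2218, θ₃ = 1.2218

arm 1 (φ=0.0°): x'=0.1376, y'=0.0000
  e−x'=-0.0176;  (l²−L²−(e−x')²−y'²−z²)/2L = 0.0212
  √(A²+B²)=0.2226;  θ1 = -1.6499+1.4756 ≈ -0.1744
arm 2 (φ=120.0°): x'=-0.0688, y'=-0.1192
  A cos θ + B sin θ = C:  0.1888·cos θ + -0.2219·sin θ = -0.1440
  √(A²+B²)=0.2914;  θ2 = -0.8658+2.0876 ≈ 1.2218
rotate P by −φ3: (-0.0688, 0.1192, -0.2219)
  e−x'=0.1888;  (l²−L²−(e−x')²−y'²−z²)/2L = -0.1440
  θ3 = atan2(B,A) + arccos(C/0.2914) = 1.2218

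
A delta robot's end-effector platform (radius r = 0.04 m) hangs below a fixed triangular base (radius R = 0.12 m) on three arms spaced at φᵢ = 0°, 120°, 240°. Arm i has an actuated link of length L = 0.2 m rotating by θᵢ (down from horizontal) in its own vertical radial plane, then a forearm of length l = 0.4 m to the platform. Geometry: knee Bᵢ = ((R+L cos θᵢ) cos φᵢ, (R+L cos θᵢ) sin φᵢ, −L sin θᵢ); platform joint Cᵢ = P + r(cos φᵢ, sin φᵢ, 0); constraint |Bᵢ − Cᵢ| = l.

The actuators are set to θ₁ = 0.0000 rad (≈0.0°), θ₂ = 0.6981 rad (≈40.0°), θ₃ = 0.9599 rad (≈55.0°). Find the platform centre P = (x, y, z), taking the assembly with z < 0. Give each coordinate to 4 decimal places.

arm 1 at φ=0.0°: e+L cos θ1 = 0.2800;  centre 1 = (0.2800, 0.0000, 0.0000)
centre 2 = (0.2332·cos120.0°, 0.2332·sin120.0°, -0.1286) = (-0.1166, 0.2020, -0.1286)
centre 3 = (0.1947·cos240.0°, 0.1947·sin240.0°, -0.1638) = (-0.0974, -0.1686, -0.1638)
subtract pairs → two planes through P
linear system: -0.7932x+0.4039y = -0.0075−-0.2571z; -0.7547x+-0.3373y = -0.0136−-0.3277z
det = 0.5724;  x = 0.0140+-0.3827z,  y = 0.0090+-0.1151z
sphere 1 gives Az²+Bz+C=0 with A=1.1597, B=0.2015, C=-0.0892;  B²−4AC=0.4543;  roots -0.3775, 0.2037;  negative root z = -0.3775
x = 0.1585, y = 0.0525

(0.1585, 0.0525, -0.3775)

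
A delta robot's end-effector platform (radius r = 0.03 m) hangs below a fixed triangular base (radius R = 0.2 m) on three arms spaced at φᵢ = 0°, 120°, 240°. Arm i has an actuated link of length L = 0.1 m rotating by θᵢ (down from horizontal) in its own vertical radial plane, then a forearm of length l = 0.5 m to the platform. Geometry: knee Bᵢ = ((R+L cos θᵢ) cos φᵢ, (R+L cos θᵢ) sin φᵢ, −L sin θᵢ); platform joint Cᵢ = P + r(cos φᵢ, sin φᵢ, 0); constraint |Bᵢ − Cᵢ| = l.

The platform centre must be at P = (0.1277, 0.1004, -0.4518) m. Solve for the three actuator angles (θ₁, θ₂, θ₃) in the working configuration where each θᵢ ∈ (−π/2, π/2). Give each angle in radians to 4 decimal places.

θ₁ = -0.1744, θ₂ = 0.4363, θ₃ = 1.3091

rotate P by −φ1: (0.1277, 0.1004, -0.4518)
  A=0.0423, B=-0.4518, C=(l²−L²−A²−y'²−z²)/(2L)=0.1200
  γ=atan2(-0.4518,0.0423)=-1.4774;  ψ=arccos(0.2645)=1.3031;  θ1=γ+ψ≈-0.1744
arm 2 (φ=120.0°): x'=0.0231, y'=-0.1608
  A cos θ + B sin θ = C:  0.1469·cos θ + -0.4518·sin θ = -0.0578
  γ=atan2(-0.4518,0.1469)=-1.2564;  ψ=arccos(-0.1216)=1.6927;  θ2=γ+ψ≈0.4363
arm 3 (φ=240.0°): x'=-0.1508, y'=0.0604
  e−x'=0.3208;  (l²−L²−(e−x')²−y'²−z²)/2L = -0.3534
  γ=atan2(-0.4518,0.3208)=-0.9534;  ψ=arccos(-0.6378)=2.2624;  θ3=γ+ψ≈1.3091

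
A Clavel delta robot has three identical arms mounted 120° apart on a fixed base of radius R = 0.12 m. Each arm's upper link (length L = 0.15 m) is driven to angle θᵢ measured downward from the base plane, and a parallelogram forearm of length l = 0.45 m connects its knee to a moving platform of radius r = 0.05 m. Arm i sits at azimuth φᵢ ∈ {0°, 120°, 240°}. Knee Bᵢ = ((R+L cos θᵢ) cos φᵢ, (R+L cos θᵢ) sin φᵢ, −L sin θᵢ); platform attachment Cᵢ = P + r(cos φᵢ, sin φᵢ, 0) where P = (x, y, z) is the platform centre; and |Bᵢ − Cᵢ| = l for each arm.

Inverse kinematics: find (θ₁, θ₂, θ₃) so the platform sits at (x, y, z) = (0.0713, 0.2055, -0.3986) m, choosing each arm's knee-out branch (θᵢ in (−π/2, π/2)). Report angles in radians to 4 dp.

θ₁ = 0.1742, θ₂ = -0.0874, θ₃ = 1.0471

rotate P by −φ1: (0.0713, 0.2055, -0.3986)
  A=-0.0013, B=-0.3986, C=(l²−L²−A²−y'²−z²)/(2L)=-0.0704
  γ=atan2(-0.3986,-0.0013)=-1.5741;  ψ=arccos(-0.1766)=1.7483;  θ1=γ+ψ≈0.1742
rotate P by −φ2: (0.1423, -0.1645, -0.3986)
  e−x'=-0.0723;  (l²−L²−(e−x')²−y'²−z²)/2L = -0.0372
  √(A²+B²)=0.4051;  θ2 = -1.7503+1.6628 ≈ -0.0874
rotate P by −φ3: (-0.2136, -0.0410, -0.3986)
  A cos θ + B sin θ = C:  0.2836·cos θ + -0.3986·sin θ = -0.2033
  θ3 = atan2(B,A) + arccos(C/0.4892) = 1.0471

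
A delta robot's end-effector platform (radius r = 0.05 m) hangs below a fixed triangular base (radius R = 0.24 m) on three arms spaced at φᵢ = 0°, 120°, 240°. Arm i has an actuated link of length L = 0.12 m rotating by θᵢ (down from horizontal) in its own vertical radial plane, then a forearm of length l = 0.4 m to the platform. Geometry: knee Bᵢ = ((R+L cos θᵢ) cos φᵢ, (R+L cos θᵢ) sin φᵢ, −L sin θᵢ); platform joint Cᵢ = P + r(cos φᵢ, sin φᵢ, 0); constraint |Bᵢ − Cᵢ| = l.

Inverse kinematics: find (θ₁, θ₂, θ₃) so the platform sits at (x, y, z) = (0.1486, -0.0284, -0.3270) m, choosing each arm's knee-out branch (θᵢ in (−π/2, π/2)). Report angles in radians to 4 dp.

θ₁ = -0.3487, θ₂ = 1.3094, θ₃ = 1.0472

rotate P by −φ1: (0.1486, -0.0284, -0.3270)
  A cos θ + B sin θ = C:  0.0414·cos θ + -0.3270·sin θ = 0.1506
  √(A²+B²)=0.3296;  θ1 = -1.4449+1.0962 ≈ -0.3487
rotate P by −φ2: (-0.0989, -0.1145, -0.3270)
  A=0.2889, B=-0.3270, C=(l²−L²−A²−y'²−z²)/(2L)=-0.2412
  γ=atan2(-0.3270,0.2889)=-0.8472;  ψ=arccos(-0.5529)=2.1566;  θ2=γ+ψ≈1.3094
φ3=240.0° → target in arm frame (-0.0497, 0.1429)
  A cos θ + B sin θ = C:  0.2397·cos θ + -0.3270·sin θ = -0.1634
  θ3 = atan2(B,A) + arccos(C/0.4054) = 1.0472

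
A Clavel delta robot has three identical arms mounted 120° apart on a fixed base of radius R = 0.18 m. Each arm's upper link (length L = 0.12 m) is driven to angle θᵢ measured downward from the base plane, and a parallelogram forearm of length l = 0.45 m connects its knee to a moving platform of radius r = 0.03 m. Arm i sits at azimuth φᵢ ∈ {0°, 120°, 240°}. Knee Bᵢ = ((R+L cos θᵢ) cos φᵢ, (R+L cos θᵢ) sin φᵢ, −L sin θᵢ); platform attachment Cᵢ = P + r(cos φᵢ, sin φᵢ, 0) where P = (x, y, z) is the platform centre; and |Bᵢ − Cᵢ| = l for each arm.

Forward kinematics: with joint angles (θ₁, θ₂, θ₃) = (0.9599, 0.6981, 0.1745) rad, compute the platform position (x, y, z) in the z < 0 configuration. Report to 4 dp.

(-0.0753, -0.0619, -0.4332)

arm 1 at φ=0.0°: e+L cos θ1 = 0.2188;  centre 1 = (0.2188, 0.0000, -0.0983)
φ2=120.0°: virtual centre (-0.1210, 0.2095, -0.0771), radius l
arm 3 at φ=240.0°: e+L cos θ3 = 0.2682;  centre 3 = (-0.1341, -0.2322, -0.0208)
eliminate P² terms by subtracting sphere 1 from 2 and 3
plane₁₂: -0.6796x+0.4190y+0.0423z = 0.0069
det = 0.6114;  x = -0.0154+0.1383z,  y = -0.0085+0.1233z
quadratic in z: (1.0343)z²+(0.1297)z+(-0.1379)=0, √Δ=0.7664 → z ∈ {-0.4332, 0.3078}; z = -0.4332 (taking z<0)
x = -0.0753, y = -0.0619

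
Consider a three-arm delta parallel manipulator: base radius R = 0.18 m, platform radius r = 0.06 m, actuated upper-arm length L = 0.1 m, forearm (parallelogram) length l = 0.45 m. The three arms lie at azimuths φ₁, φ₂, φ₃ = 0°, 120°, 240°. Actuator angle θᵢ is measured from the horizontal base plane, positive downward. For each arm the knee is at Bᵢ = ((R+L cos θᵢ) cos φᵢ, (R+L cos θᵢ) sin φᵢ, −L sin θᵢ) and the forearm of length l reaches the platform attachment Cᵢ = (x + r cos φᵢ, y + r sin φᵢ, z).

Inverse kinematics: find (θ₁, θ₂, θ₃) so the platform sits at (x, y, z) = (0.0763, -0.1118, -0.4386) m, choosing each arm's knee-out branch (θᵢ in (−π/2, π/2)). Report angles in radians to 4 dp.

θ₁ = 0.2620, θ₂ = 1.2217, θ₃ = 0.3495

φ1=0.0° → target in arm frame (0.0763, -0.1118)
  e−x'=0.0437;  (l²−L²−(e−x')²−y'²−z²)/2L = -0.0714
  θ1 = atan2(B,A) + arccos(C/0.4408) = 0.2620
arm 2 (φ=120.0°): x'=-0.1350, y'=-0.0102
  e−x'=0.2550;  (l²−L²−(e−x')²−y'²−z²)/2L = -0.3249
  γ=atan2(-0.4386,0.2550)=-1.0442;  ψ=arccos(-0.6405)=2.2659;  θ2=γ+ψ≈1.2217
φ3=240.0° → target in arm frame (0.0587, 0.1220)
  A=0.0613, B=-0.4386, C=(l²−L²−A²−y'²−z²)/(2L)=-0.0925
  θ3 = atan2(B,A) + arccos(C/0.4429) = 0.3495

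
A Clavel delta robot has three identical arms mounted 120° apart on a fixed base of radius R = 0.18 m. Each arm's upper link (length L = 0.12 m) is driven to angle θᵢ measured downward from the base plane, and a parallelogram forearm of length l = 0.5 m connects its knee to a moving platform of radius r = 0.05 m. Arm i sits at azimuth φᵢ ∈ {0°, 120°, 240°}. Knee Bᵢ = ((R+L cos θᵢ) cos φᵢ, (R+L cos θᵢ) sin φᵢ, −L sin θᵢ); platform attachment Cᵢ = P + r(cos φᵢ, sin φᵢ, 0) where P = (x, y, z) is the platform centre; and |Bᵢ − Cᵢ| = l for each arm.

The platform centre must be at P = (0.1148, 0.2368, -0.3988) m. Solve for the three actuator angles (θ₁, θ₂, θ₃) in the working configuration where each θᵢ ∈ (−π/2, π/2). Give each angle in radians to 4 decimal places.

θ₁ = -0.1750, θ₂ = -0.3496, θ₃ = 1.3957

φ1=0.0° → target in arm frame (0.1148, 0.2368)
  e−x'=0.0152;  (l²−L²−(e−x')²−y'²−z²)/2L = 0.0844
  γ=atan2(-0.3988,0.0152)=-1.5327;  ψ=arccos(0.2115)=1.3577;  θ1=γ+ψ≈-0.1750
φ2=120.0° → target in arm frame (0.1477, -0.2178)
  A cos θ + B sin θ = C:  -0.0177·cos θ + -0.3988·sin θ = 0.1200
  θ2 = atan2(B,A) + arccos(C/0.3992) = -0.3496
rotate P by −φ3: (-0.2625, -0.0190, -0.3988)
  A=0.3925, B=-0.3988, C=(l²−L²−A²−y'²−z²)/(2L)=-0.3243
  √(A²+B²)=0.5595;  θ3 = -0.7934+2.1891 ≈ 1.3957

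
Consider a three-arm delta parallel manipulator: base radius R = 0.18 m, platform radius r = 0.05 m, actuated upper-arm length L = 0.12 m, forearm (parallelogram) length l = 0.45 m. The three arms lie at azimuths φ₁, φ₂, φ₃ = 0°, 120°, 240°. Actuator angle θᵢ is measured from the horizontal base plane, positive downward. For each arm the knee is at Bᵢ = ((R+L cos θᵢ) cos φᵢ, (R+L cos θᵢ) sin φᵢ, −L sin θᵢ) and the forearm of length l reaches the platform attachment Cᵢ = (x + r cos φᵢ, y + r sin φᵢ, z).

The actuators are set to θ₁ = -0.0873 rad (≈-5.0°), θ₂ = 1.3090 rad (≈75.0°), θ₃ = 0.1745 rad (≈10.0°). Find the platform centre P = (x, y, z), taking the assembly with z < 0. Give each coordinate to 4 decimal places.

(0.1210, -0.1523, -0.3930)

arm 1 at φ=0.0°: (R−r)+L cos θ1 = 0.2495;  O1 = (0.2495, 0.0000, 0.0105)
O2 = (0.1611·cos120.0°, 0.1611·sin120.0°, -0.1159) = (-0.0805, 0.1395, -0.1159)
O3 = (0.2482·cos240.0°, 0.2482·sin240.0°, -0.0208) = (-0.1241, -0.2149, -0.0208)
subtract pairs → two planes through P
linear system: -0.6601x+0.2790y = -0.0230−-0.2527z; -0.7473x+-0.4299y = -0.0004−-0.0626z
Cramer: x(z) = 0.0203-0.2562z;  y(z) = -0.0345+0.2998z
quadratic in z: (1.1555)z²+(0.0759)z+(-0.1486)=0, √Δ=0.8323 → z ∈ {-0.3930, 0.3273}; z = -0.3930 (taking z<0)
x = 0.1210, y = -0.1523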